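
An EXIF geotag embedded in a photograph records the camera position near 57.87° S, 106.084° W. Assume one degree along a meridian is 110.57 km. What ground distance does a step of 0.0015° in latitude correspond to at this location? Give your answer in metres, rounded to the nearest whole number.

166 metres

0.0015° × 110570 m/° = 165.855 m.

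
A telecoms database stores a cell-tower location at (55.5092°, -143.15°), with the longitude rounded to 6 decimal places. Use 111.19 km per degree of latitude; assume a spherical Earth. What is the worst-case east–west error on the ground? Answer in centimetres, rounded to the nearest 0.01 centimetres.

Rounding to 6 decimal places leaves the longitude within ±5e-07° of the true value.
One degree of longitude at 55.5092° is 111190 × cos 55.5092° ≈ 111190 × 0.5663 = 62964 m.
So at most 5e-07° × 62964 ≈ 0.031482 m east–west.
That is 0.031482 m = 3.1482 cm.

3.15 centimetres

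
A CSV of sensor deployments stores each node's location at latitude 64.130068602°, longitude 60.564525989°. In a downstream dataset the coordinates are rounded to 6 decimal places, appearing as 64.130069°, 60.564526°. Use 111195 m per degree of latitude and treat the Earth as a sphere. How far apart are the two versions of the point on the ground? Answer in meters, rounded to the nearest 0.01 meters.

The latitude changed by -0.000000398° and the longitude by -0.000000011°.
North–south shift: -0.000000398 × 111195 = -0.0442556 m.
E–W at 64.1301°: -0.000000011° × 111195 × cos 64.1301° = -0.000000011 × 111195 × 0.4363 ≈ -0.000533694 m.
Distance: √(0.0442556² + 0.000533694²) ≈ 0.0442588 m.

0.04 meters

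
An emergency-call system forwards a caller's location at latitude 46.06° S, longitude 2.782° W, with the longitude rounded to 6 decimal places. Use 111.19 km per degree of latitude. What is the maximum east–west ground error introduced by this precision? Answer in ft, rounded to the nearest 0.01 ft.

Rounding to 6 decimal places leaves the longitude within ±5e-07° of the true value.
One degree of longitude at 46.06° is 111190 × cos 46.06° ≈ 111190 × 0.6939 = 77155.3 m.
East–west error: 5e-07° × 77155.3 m/° ≈ 0.0385776 m.
In feet: 0.0385776 m ÷ 0.3048 ≈ 0.12657 ft.

0.13 ft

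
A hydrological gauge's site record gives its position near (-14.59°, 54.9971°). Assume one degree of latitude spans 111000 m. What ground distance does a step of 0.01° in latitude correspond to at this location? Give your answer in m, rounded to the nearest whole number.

1110 m

0.01° × 111000 m/° = 1110 m.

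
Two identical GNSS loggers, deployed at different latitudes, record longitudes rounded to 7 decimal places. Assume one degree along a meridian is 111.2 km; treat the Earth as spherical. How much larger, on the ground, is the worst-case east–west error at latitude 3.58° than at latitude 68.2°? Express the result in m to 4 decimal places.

Rounding to 7 decimal places leaves the longitude within ±5e-08° of the true value.
At 3.58°: 5e-08° × 111200 × cos 3.58° = 5e-08 × 111200 × 0.9980 ≈ 0.0055492 m.
Error at 68.2° = 5e-08° × 111200 × cos 68.2° ≈ 0.00556 × 0.3714 = 0.0020648 m.
Difference: 0.0055492 − 0.0020648 = 0.0034843 m.

0.0035 m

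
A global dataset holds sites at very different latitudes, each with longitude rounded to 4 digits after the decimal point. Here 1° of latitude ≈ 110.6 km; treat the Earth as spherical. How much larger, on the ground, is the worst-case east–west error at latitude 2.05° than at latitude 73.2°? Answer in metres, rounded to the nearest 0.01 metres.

Rounding to 4 decimal places leaves the longitude within ±5e-05° of the true value.
At 2.05°: 5e-05° × 110600 × cos 2.05° = 5e-05 × 110600 × 0.9994 ≈ 5.5265 m.
At 73.2°: 5e-05° × 110600 × cos 73.2° = 5e-05 × 110600 × 0.2890 ≈ 1.5983 m.
Difference: 5.5265 − 1.5983 = 3.9281 m.

3.93 metres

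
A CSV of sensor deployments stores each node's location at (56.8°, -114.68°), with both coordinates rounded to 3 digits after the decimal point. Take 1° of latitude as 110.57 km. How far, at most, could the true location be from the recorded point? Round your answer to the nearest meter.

Rounding to 3 decimal places leaves each coordinate within ±0.0005° of the true value.
Latitude error → 0.0005 × 110570 = 55.285 m along the meridian.
East–west component at 56.8°: 0.0005° × 110570 × cos 56.8° ≈ 0.0005 × 60544.1 ≈ 30.272 m.
The two errors are perpendicular, so the maximum displacement is √(55.285² + 30.272²) ≈ 63.0304 m.

63 meters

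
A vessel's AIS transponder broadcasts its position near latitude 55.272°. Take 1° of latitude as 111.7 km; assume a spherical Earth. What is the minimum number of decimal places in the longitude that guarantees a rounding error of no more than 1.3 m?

At 55.272° one degree of longitude covers 111700 × cos 55.272° ≈ 111700 × 0.5697 ≈ 63633.4 m.
With N decimal places the half-ulp bound is 0.5·10⁻ᴺ°, or 0.5·10⁻ᴺ × 63633.4 m on the ground.
Setting 31816.7 × 10⁻ᴺ ≤ 1.3 gives 10ᴺ ≥ 2.447e+04, i.e. N ≥ 4.39.
So 5 decimal places suffice (0.318 m); 4 would allow up to 3.18 m.

5 decimal places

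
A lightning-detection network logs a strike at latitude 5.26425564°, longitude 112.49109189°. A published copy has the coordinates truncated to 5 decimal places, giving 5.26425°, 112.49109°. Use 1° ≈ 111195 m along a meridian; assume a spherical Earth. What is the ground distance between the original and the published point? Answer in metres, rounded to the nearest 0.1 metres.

0.7 metres

The latitude changed by +0.00000564° and the longitude by +0.00000189°.
North–south shift: 0.00000564 × 111195 = 0.62714 m.
East–west at this latitude: 0.00000189° × 111195 × cos 5.26425° ≈ 0.00000189 × 110726 = 0.209272 m.
Hypotenuse of the two orthogonal shifts: √(0.62714² + 0.209272²) = 0.661135 m.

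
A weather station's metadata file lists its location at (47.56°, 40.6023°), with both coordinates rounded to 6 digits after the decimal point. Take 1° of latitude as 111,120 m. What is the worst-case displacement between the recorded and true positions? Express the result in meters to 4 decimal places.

Rounding to 6 decimal places leaves each coordinate within ±5e-07° of the true value.
North–south component: 5e-07° × 111120 = 0.05556 m.
East–west component at 47.56°: 5e-07° × 111120 × cos 47.56° ≈ 5e-07 × 74985.7 ≈ 0.0374929 m.
Worst case both components are at the extreme and orthogonal: √(0.05556² + 0.0374929²) ≈ 0.0670271 m.

0.0670 meters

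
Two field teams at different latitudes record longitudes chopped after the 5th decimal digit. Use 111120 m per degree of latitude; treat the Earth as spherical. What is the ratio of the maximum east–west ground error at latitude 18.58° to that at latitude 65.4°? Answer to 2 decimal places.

Truncating at 5 decimal places can drop up to a full unit in the last place, so the longitude may be off by as much as 1e-05°.
At 18.58°: 1e-05° × 111120 × cos 18.58° = 1e-05 × 111120 × 0.9479 ≈ 1.0533 m.
Error at 65.4° = 1e-05° × 111120 × cos 65.4° ≈ 1.1112 × 0.4163 = 0.46257 m.
The ratio reduces to cos 18.58° / cos 65.4° = 0.9479/0.4163 ≈ 2.2770.

2.28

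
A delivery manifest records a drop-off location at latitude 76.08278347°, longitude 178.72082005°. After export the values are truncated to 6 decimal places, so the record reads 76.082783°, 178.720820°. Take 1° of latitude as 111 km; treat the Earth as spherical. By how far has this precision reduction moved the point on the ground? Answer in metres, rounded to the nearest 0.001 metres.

0.052 metres

The latitude changed by +0.00000047° and the longitude by +0.00000005°.
North–south shift: 0.00000047 × 111000 = 0.05217 m.
East–west at this latitude: 0.00000005° × 111000 × cos 76.0828° ≈ 0.00000005 × 26697.7 = 0.00133488 m.
Combined displacement = (0.05217² + 0.00133488²)^½ ≈ 0.0521871 m.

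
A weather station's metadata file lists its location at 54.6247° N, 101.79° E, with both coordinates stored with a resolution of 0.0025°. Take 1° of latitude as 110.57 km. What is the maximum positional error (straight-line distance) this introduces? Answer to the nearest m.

160 m

With a 0.0025° grid the true value lies within half a step, ±0.0025°/2 = ±0.00125°, of the stored one.
N–S: 0.00125° × 110570 m/° = 138.213 m.
Longitude error → 0.00125 × 110570 × cos 54.6247° = 0.00125 × 110570 × 0.5789 ≈ 80.0153 m.
Worst case both components are at the extreme and orthogonal: √(138.213² + 80.0153²) ≈ 159.703 m.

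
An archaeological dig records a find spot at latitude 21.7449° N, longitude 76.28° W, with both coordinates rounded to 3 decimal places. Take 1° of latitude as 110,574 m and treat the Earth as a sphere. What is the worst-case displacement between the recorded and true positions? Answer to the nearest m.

Rounding to 3 decimal places leaves each coordinate within ±0.0005° of the true value.
Latitude error → 0.0005 × 110574 = 55.287 m along the meridian.
Longitude error → 0.0005 × 110574 × cos 21.7449° = 0.0005 × 110574 × 0.9288 ≈ 51.3529 m.
The two errors are perpendicular, so the maximum displacement is √(55.287² + 51.3529²) ≈ 75.4571 m.

75 m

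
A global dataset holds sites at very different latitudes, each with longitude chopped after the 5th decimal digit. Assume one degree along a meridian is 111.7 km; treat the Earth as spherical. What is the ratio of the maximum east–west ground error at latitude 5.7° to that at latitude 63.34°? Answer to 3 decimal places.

Truncating at 5 decimal places can drop up to a full unit in the last place, so the longitude may be off by as much as 1e-05°.
Error at 5.7° = 1e-05° × 111700 × cos 5.7° ≈ 1.117 × 0.9951 = 1.1115 m.
Error at 63.34° = 1e-05° × 111700 × cos 63.34° ≈ 1.117 × 0.4487 = 0.50119 m.
Ratio: 1.1115 / 0.50119 = cos 5.7° / cos 63.34° ≈ 2.2177.

2.218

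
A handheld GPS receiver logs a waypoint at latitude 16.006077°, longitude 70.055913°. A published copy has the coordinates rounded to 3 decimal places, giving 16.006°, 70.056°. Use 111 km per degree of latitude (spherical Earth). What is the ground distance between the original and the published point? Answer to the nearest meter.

The latitude changed by +0.000077° and the longitude by -0.000087°.
N–S: 0.000077° × 111000 m/° = 8.547 m.
East–west at this latitude: -0.000087° × 111000 × cos 16.006° ≈ -0.000087 × 106697 = -9.28263 m.
Distance: √(8.547² + 9.28263²) ≈ 12.6182 m.

13 meters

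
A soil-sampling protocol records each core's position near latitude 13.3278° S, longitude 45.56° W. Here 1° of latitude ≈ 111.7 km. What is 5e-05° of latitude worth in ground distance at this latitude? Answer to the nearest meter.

6 meters

5e-05° × 111700 m/° = 5.585 m.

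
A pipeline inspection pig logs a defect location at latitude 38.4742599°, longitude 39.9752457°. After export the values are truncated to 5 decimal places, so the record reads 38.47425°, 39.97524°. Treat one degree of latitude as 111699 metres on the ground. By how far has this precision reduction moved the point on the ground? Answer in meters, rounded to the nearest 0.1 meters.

Δlat = 38.4742599 − 38.47425 = +0.0000099°; Δlon = 39.9752457 − 39.97524 = +0.0000057°.
N–S: 0.0000099° × 111699 m/° = 1.10582 m.
East–west at this latitude: 0.0000057° × 111699 × cos 38.4742° ≈ 0.0000057 × 87447.8 = 0.498452 m.
Distance: √(1.10582² + 0.498452²) ≈ 1.21297 m.

1.2 meters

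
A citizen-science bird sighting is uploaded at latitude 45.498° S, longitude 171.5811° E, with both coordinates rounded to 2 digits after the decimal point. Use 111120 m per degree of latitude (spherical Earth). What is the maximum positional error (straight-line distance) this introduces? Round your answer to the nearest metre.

Rounding to 2 decimal places leaves each coordinate within ±0.005° of the true value.
N–S: 0.005° × 111120 m/° = 555.6 m.
E–W at 45.498°: 0.005° × 111120 × cos 45.498° = 0.005 × 111120 × 0.7009 ≈ 389.439 m.
Worst case both components are at the extreme and orthogonal: √(555.6² + 389.439²) ≈ 678.494 m.

678 metres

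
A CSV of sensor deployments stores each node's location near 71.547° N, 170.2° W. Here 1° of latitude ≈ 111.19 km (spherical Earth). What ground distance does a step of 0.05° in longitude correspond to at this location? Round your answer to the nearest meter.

At 71.547° a degree of longitude is 111190 × cos 71.547° ≈ 35194.6 m, so 0.05° corresponds to 1759.73 m.

1760 meters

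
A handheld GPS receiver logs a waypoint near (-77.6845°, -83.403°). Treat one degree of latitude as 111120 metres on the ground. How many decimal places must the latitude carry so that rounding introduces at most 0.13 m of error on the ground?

One degree of latitude covers 111120 m.
Rounding to N decimal places gives at most 0.5 × 10⁻ᴺ degrees of error, i.e. 0.5 × 10⁻ᴺ × 111120 m.
Setting 55560 × 10⁻ᴺ ≤ 0.13 gives 10ᴺ ≥ 4.274e+05, i.e. N ≥ 5.63.
At 5 places the error can reach 0.556 m, but 6 places keeps it to 0.0556 m.

6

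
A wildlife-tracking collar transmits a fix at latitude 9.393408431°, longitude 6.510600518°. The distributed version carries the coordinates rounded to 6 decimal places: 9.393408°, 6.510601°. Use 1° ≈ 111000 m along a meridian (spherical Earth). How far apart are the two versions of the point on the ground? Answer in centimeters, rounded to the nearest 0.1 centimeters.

The latitude changed by +0.000000431° and the longitude by -0.000000482°.
N–S: 0.000000431° × 111000 m/° = 0.047841 m.
East–west at this latitude: -0.000000482° × 111000 × cos 9.39341° ≈ -0.000000482 × 109512 = -0.0527846 m.
Distance: √(0.047841² + 0.0527846²) ≈ 0.0712389 m.
That is 0.0712389 m = 7.1239 cm.

7.1 centimeters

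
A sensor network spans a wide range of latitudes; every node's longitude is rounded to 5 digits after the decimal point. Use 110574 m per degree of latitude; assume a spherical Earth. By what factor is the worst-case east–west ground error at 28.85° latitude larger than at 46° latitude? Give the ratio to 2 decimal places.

1.26

Rounding to 5 decimal places leaves the longitude within ±5e-06° of the true value.
Error at 28.85° = 5e-06° × 110574 × cos 28.85° ≈ 0.55287 × 0.8759 = 0.48425 m.
Error at 46° = 5e-06° × 110574 × cos 46° ≈ 0.55287 × 0.6947 = 0.38406 m.
The ratio reduces to cos 28.85° / cos 46° = 0.8759/0.6947 ≈ 1.2609.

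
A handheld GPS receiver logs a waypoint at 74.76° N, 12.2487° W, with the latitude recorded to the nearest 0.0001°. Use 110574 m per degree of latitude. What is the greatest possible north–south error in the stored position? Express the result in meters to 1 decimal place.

5.5 meters

Rounding to 4 decimal places leaves the latitude within ±5e-05° of the true value.
So the N–S error is at most 5e-05 × 110574 = 5.5287 m.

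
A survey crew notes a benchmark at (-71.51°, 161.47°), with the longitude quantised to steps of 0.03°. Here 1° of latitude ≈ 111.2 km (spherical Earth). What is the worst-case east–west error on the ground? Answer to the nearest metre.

With a 0.03° grid the true value lies within half a step, ±0.03°/2 = ±0.015°, of the stored one.
Parallels shrink by cos φ, so at 71.51° a degree of longitude is 111200 × 0.3171 ≈ 35265.9 m.
Maximum E–W displacement: 0.015 × 35265.9 = 528.988 m.

529 metres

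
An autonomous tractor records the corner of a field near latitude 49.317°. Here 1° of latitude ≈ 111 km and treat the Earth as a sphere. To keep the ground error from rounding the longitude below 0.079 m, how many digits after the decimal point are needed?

6 decimal places

At 49.317° one degree of longitude covers 111000 × cos 49.317° ≈ 111000 × 0.6519 ≈ 72358 m.
N decimal places → at most half a unit in the last place, 0.5 × 10⁻ᴺ° = 72358/2 × 10⁻ᴺ m.
Need 0.5 × 72358 × 10⁻ᴺ ≤ 0.079 → 10⁻ᴺ ≤ 2.184e-06, so N ≥ 5.66.
N = 5 would give 0.362 m (too coarse); N = 6 gives 0.0362 m ≤ 0.079 m.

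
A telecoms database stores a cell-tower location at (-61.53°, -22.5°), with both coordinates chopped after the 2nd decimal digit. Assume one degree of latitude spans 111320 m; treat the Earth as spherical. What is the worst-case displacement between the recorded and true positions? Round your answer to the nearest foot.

4046 feet

Truncating at 2 decimal places can drop up to a full unit in the last place, so each coordinate may be off by as much as 0.01°.
Latitude error → 0.01 × 111320 = 1113.2 m along the meridian.
E–W at 61.53°: 0.01° × 111320 × cos 61.53° = 0.01 × 111320 × 0.4767 ≈ 530.661 m.
Combining orthogonally: (1113.2² + 530.661²)^½ ≈ 1233.21 m.
Converting: 1233.21 m × 3.2808 ft/m ≈ 4046 ft.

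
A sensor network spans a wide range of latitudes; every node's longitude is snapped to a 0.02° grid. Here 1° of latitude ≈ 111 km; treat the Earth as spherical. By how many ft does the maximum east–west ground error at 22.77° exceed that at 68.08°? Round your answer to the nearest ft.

With a 0.02° grid the true value lies within half a step, ±0.02°/2 = ±0.01°, of the stored one.
At 22.77°: 0.01° × 111000 × cos 22.77° = 0.01 × 111000 × 0.9221 ≈ 1023.5 m.
Error at 68.08° = 0.01° × 111000 × cos 68.08° ≈ 1110 × 0.3733 = 414.38 m.
Difference: 1023.5 − 414.38 = 609.12 m.
In feet: 609.117 m ÷ 0.3048 ≈ 1998.4 ft.

1998 ft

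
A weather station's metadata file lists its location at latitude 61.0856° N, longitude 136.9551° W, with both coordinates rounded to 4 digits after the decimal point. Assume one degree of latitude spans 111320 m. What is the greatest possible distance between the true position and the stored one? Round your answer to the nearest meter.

6 meters

Rounding to 4 decimal places leaves each coordinate within ±5e-05° of the true value.
N–S: 5e-05° × 111320 m/° = 5.566 m.
East–west component at 61.0856°: 5e-05° × 111320 × cos 61.0856° ≈ 5e-05 × 53823.5 ≈ 2.69117 m.
The two errors are perpendicular, so the maximum displacement is √(5.566² + 2.69117²) ≈ 6.18246 m.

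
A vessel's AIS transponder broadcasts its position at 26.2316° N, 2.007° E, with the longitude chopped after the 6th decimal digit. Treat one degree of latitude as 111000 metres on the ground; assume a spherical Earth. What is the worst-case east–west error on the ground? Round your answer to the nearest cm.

Truncating at 6 decimal places can drop up to a full unit in the last place, so the longitude may be off by as much as 1e-06°.
At latitude 26.2316° a degree of longitude spans 111000 m × cos 26.2316° = 111000 × 0.8970 ≈ 99568.6 m.
Maximum E–W displacement: 1e-06 × 99568.6 = 0.0995686 m.
That is 0.0995686 m = 9.9569 cm.

10 cm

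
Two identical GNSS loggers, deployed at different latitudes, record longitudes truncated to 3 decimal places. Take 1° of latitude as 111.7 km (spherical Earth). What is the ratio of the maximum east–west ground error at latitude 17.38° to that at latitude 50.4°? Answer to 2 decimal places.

1.50

Truncating at 3 decimal places can drop up to a full unit in the last place, so the longitude may be off by as much as 0.001°.
Error at 17.38° = 0.001° × 111700 × cos 17.38° ≈ 111.7 × 0.9543 = 106.6 m.
At 50.4°: 0.001° × 111700 × cos 50.4° = 0.001 × 111700 × 0.6374 ≈ 71.2 m.
Ratio: 106.6 / 71.2 = cos 17.38° / cos 50.4° ≈ 1.4972.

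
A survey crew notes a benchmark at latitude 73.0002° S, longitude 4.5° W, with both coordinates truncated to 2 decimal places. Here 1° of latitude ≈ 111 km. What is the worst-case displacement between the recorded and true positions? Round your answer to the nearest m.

1156 m

Truncating at 2 decimal places can drop up to a full unit in the last place, so each coordinate may be off by as much as 0.01°.
N–S: 0.01° × 111000 m/° = 1110 m.
E–W at 73.0002°: 0.01° × 111000 × cos 73.0002° = 0.01 × 111000 × 0.2924 ≈ 324.529 m.
The two errors are perpendicular, so the maximum displacement is √(1110² + 324.529²) ≈ 1156.47 m.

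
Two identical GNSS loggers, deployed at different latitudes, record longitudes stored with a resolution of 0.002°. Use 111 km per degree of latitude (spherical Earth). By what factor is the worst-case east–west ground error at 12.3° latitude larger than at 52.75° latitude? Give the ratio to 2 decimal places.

With a 0.002° grid the true value lies within half a step, ±0.002°/2 = ±0.001°, of the stored one.
Error at 12.3° = 0.001° × 111000 × cos 12.3° ≈ 111 × 0.9770 = 108.45 m.
At 52.75°: 0.001° × 111000 × cos 52.75° = 0.001 × 111000 × 0.6053 ≈ 67.188 m.
Ratio: 108.45 / 67.188 = cos 12.3° / cos 52.75° ≈ 1.6142.

1.61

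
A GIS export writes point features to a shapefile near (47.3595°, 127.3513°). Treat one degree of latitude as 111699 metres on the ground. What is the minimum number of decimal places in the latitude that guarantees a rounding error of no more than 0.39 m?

One degree of latitude covers 111699 m.
Rounding to N decimal places gives at most 0.5 × 10⁻ᴺ degrees of error, i.e. 0.5 × 10⁻ᴺ × 111699 m.
Setting 55849.5 × 10⁻ᴺ ≤ 0.39 gives 10ᴺ ≥ 1.432e+05, i.e. N ≥ 5.16.
At 5 places the error can reach 0.558 m, but 6 places keeps it to 0.0558 m.

6 decimal places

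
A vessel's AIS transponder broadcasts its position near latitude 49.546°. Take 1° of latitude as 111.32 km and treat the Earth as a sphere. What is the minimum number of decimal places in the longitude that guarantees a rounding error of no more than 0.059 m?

At 49.546° one degree of longitude covers 111320 × cos 49.546° ≈ 111320 × 0.6488 ≈ 72228.6 m.
N decimal places → at most half a unit in the last place, 0.5 × 10⁻ᴺ° = 72228.6/2 × 10⁻ᴺ m.
Need 0.5 × 72228.6 × 10⁻ᴺ ≤ 0.059 → 10⁻ᴺ ≤ 1.634e-06, so N ≥ 5.79.
So 6 decimal places suffice (0.0361 m); 5 would allow up to 0.361 m.

6 decimal places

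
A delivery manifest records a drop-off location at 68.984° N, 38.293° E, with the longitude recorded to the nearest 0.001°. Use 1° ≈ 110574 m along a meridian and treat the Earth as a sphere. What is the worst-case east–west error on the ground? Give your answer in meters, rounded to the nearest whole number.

20 meters

Rounding to 3 decimal places leaves the longitude within ±0.0005° of the true value.
At latitude 68.984° a degree of longitude spans 110574 m × cos 68.984° = 110574 × 0.3586 ≈ 39655 m.
So at most 0.0005° × 39655 ≈ 19.8275 m east–west.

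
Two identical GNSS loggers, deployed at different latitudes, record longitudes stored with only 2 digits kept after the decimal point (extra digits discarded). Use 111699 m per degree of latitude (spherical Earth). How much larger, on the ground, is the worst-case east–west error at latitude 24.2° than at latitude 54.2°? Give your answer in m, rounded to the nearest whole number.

Truncating at 2 decimal places can drop up to a full unit in the last place, so the longitude may be off by as much as 0.01°.
Error at 24.2° = 0.01° × 111699 × cos 24.2° ≈ 1117 × 0.9121 = 1018.8 m.
Error at 54.2° = 0.01° × 111699 × cos 54.2° ≈ 1117 × 0.5850 = 653.39 m.
So the lower-latitude error exceeds the higher by 1018.8 − 653.39 = 365.44 m.

365 m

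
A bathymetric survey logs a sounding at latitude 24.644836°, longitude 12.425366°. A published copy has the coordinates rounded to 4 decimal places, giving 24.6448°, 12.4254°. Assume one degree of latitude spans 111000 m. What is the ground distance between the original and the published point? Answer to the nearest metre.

5 metres

The latitude changed by +0.000036° and the longitude by -0.000034°.
N–S: 0.000036° × 111000 m/° = 3.996 m.
E–W at 24.6448°: -0.000034° × 111000 × cos 24.6448° = -0.000034 × 111000 × 0.9089 ≈ -3.43023 m.
Combined displacement = (3.996² + 3.43023²)^½ ≈ 5.26635 m.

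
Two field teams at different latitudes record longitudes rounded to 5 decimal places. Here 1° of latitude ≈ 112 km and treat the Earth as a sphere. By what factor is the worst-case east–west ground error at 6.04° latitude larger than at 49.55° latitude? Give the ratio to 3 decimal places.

1.533

Rounding to 5 decimal places leaves the longitude within ±5e-06° of the true value.
At 6.04°: 5e-06° × 112000 × cos 6.04° = 5e-06 × 112000 × 0.9944 ≈ 0.55689 m.
Error at 49.55° = 5e-06° × 112000 × cos 49.55° ≈ 0.56 × 0.6488 = 0.36332 m.
Ratio: 0.55689 / 0.36332 = cos 6.04° / cos 49.55° ≈ 1.5328.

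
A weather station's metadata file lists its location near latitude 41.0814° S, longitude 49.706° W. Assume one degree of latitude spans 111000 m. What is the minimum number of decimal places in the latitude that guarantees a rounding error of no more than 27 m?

4

One degree of latitude covers 111000 m.
With N decimal places the half-ulp bound is 0.5·10⁻ᴺ°, or 0.5·10⁻ᴺ × 111000 m on the ground.
Need 0.5 × 111000 × 10⁻ᴺ ≤ 27 → 10⁻ᴺ ≤ 4.865e-04, so N ≥ 3.31.
So 4 decimal places suffice (5.55 m); 3 would allow up to 55.5 m.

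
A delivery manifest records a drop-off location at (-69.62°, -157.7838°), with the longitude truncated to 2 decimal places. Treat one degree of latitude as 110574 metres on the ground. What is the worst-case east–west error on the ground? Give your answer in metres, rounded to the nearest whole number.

385 metres

Truncating at 2 decimal places can drop up to a full unit in the last place, so the longitude may be off by as much as 0.01°.
One degree of longitude at 69.62° is 110574 × cos 69.62° ≈ 110574 × 0.3482 = 38506.8 m.
Maximum E–W displacement: 0.01 × 38506.8 = 385.068 m.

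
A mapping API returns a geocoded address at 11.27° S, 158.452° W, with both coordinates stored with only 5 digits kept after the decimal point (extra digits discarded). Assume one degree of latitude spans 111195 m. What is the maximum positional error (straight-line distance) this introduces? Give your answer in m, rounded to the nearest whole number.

Truncating at 5 decimal places can drop up to a full unit in the last place, so each coordinate may be off by as much as 1e-05°.
North–south component: 1e-05° × 111195 = 1.11195 m.
E–W at 11.27°: 1e-05° × 111195 × cos 11.27° = 1e-05 × 111195 × 0.9807 ≈ 1.09051 m.
Worst case both components are at the extreme and orthogonal: √(1.11195² + 1.09051²) ≈ 1.55745 m.

2 m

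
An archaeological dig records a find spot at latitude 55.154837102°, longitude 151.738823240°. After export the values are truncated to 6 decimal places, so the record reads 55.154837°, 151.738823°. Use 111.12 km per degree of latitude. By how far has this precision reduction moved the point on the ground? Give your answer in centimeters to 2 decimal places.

The latitude changed by +0.000000102° and the longitude by +0.000000240°.
North–south shift: 0.000000102 × 111120 = 0.0113342 m.
E–W at 55.1548°: 0.000000240° × 111120 × cos 55.1548° = 0.000000240 × 111120 × 0.5714 ≈ 0.0152375 m.
Combined displacement = (0.0113342² + 0.0152375²)^½ ≈ 0.0189907 m.
That is 0.0189907 m = 1.8991 cm.

1.90 centimeters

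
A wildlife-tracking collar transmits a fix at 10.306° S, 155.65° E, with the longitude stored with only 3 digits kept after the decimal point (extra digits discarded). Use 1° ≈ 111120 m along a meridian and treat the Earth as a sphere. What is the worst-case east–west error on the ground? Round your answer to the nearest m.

Truncating at 3 decimal places can drop up to a full unit in the last place, so the longitude may be off by as much as 0.001°.
One degree of longitude at 10.306° is 111120 × cos 10.306° ≈ 111120 × 0.9839 = 109327 m.
So at most 0.001° × 109327 ≈ 109.327 m east–west.

109 m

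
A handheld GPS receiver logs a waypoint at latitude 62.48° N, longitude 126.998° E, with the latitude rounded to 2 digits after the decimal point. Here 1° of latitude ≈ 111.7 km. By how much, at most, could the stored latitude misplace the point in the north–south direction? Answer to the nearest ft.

1832 ft

Rounding to 2 decimal places leaves the latitude within ±0.005° of the true value.
So the N–S error is at most 0.005 × 111700 = 558.5 m.
Converting: 558.5 m × 3.2808 ft/m ≈ 1832.3 ft.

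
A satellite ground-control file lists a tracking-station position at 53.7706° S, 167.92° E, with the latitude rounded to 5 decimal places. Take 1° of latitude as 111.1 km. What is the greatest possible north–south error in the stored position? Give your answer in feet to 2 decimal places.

1.82 feet

Rounding to 5 decimal places leaves the latitude within ±5e-06° of the true value.
North–south distance: 5e-06° × 111100 m/° = 0.5555 m.
Converting: 0.5555 m × 3.2808 ft/m ≈ 1.8225 ft.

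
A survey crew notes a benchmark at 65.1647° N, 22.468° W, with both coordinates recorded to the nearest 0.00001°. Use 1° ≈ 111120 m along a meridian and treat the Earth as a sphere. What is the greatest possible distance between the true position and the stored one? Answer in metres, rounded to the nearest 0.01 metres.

Rounding to 5 decimal places leaves each coordinate within ±5e-06° of the true value.
N–S: 5e-06° × 111120 m/° = 0.5556 m.
East–west component at 65.1647°: 5e-06° × 111120 × cos 65.1647° ≈ 5e-06 × 46671.7 ≈ 0.233358 m.
The two errors are perpendicular, so the maximum displacement is √(0.5556² + 0.233358²) ≈ 0.602617 m.

0.60 metres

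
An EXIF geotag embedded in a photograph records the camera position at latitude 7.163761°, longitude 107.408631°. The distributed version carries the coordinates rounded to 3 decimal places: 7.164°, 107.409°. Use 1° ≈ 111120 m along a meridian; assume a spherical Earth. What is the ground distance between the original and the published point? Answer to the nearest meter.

49 meters

The latitude changed by -0.000239° and the longitude by -0.000369°.
N–S: -0.000239° × 111120 m/° = -26.5577 m.
East–west at this latitude: -0.000369° × 111120 × cos 7.164° ≈ -0.000369 × 110253 = -40.6832 m.
Hypotenuse of the two orthogonal shifts: √(26.5577² + 40.6832²) = 48.5843 m.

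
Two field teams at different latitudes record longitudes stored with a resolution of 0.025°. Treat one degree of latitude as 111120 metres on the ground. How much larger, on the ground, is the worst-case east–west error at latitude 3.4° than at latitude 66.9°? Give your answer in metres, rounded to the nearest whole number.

With a 0.025° grid the true value lies within half a step, ±0.025°/2 = ±0.0125°, of the stored one.
At 3.4°: 0.0125° × 111120 × cos 3.4° = 0.0125 × 111120 × 0.9982 ≈ 1386.6 m.
At 66.9°: 0.0125° × 111120 × cos 66.9° = 0.0125 × 111120 × 0.3923 ≈ 544.96 m.
So the lower-latitude error exceeds the higher by 1386.6 − 544.96 = 841.6 m.

842 metres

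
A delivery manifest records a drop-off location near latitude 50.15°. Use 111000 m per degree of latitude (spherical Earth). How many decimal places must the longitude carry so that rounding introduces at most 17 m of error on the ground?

At 50.15° one degree of longitude covers 111000 × cos 50.15° ≈ 111000 × 0.6408 ≈ 71126.6 m.
With N decimal places the half-ulp bound is 0.5·10⁻ᴺ°, or 0.5·10⁻ᴺ × 71126.6 m on the ground.
Need 0.5 × 71126.6 × 10⁻ᴺ ≤ 17 → 10⁻ᴺ ≤ 4.780e-04, so N ≥ 3.32.
So 4 decimal places suffice (3.56 m); 3 would allow up to 35.6 m.

4 decimal places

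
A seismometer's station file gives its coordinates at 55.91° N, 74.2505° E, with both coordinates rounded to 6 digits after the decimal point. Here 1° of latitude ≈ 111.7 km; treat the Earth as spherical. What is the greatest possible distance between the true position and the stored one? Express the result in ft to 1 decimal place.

0.2 ft

Rounding to 6 decimal places leaves each coordinate within ±5e-07° of the true value.
Latitude error → 5e-07 × 111700 = 0.05585 m along the meridian.
E–W at 55.91°: 5e-07° × 111700 × cos 55.91° = 5e-07 × 111700 × 0.5605 ≈ 0.0313036 m.
Combining orthogonally: (0.05585² + 0.0313036²)^½ ≈ 0.0640245 m.
Converting: 0.0640245 m × 3.2808 ft/m ≈ 0.21005 ft.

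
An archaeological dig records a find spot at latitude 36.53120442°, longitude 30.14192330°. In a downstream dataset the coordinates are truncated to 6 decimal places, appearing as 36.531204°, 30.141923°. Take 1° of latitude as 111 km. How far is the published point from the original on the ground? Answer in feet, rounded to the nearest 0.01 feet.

0.18 feet

The latitude changed by +0.00000042° and the longitude by +0.00000030°.
N–S: 0.00000042° × 111000 m/° = 0.04662 m.
E–W at 36.5312°: 0.00000030° × 111000 × cos 36.5312° = 0.00000030 × 111000 × 0.8035 ≈ 0.0267576 m.
Distance: √(0.04662² + 0.0267576²) ≈ 0.0537531 m.
In feet: 0.0537531 m ÷ 0.3048 ≈ 0.17636 ft.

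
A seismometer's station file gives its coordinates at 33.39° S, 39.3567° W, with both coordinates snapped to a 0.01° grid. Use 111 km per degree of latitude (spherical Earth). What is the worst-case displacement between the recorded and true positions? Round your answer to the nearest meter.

With a 0.01° grid the true value lies within half a step, ±0.01°/2 = ±0.005°, of the stored one.
Latitude error → 0.005 × 111000 = 555 m along the meridian.
E–W at 33.39°: 0.005° × 111000 × cos 33.39° = 0.005 × 111000 × 0.8349 ≈ 463.394 m.
The two errors are perpendicular, so the maximum displacement is √(555² + 463.394²) ≈ 723.021 m.

723 meters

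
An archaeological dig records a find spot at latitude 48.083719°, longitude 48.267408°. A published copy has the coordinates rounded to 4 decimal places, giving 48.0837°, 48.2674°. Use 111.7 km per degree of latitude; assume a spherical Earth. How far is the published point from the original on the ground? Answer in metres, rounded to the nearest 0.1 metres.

2.2 metres

The latitude changed by +0.000019° and the longitude by +0.000008°.
North–south shift: 0.000019 × 111700 = 2.1223 m.
E–W at 48.0837°: 0.000008° × 111700 × cos 48.0837° = 0.000008 × 111700 × 0.6680 ≈ 0.596964 m.
Hypotenuse of the two orthogonal shifts: √(2.1223² + 0.596964²) = 2.20466 m.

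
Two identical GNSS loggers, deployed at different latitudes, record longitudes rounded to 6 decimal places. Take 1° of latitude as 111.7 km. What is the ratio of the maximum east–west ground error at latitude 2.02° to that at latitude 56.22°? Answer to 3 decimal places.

1.797

Rounding to 6 decimal places leaves the longitude within ±5e-07° of the true value.
Error at 2.02° = 5e-07° × 111700 × cos 2.02° ≈ 0.05585 × 0.9994 = 0.055815 m.
Error at 56.22° = 5e-07° × 111700 × cos 56.22° ≈ 0.05585 × 0.5560 = 0.031053 m.
Ratio: 0.055815 / 0.031053 = cos 2.02° / cos 56.22° ≈ 1.7974.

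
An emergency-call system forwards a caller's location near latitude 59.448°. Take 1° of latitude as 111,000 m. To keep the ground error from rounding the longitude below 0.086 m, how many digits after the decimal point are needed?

At 59.448° one degree of longitude covers 111000 × cos 59.448° ≈ 111000 × 0.5083 ≈ 56423.5 m.
Rounding to N decimal places gives at most 0.5 × 10⁻ᴺ degrees of error, i.e. 0.5 × 10⁻ᴺ × 56423.5 m.
Setting 28211.8 × 10⁻ᴺ ≤ 0.086 gives 10ᴺ ≥ 3.28e+05, i.e. N ≥ 5.52.
N = 5 would give 0.282 m (too coarse); N = 6 gives 0.0282 m ≤ 0.086 m.

6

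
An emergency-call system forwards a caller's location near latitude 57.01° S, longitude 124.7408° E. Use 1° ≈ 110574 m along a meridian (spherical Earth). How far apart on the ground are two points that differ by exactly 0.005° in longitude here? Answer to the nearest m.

301 m

At 57.01° a degree of longitude is 110574 × cos 57.01° ≈ 60206.7 m, so 0.005° corresponds to 301.034 m.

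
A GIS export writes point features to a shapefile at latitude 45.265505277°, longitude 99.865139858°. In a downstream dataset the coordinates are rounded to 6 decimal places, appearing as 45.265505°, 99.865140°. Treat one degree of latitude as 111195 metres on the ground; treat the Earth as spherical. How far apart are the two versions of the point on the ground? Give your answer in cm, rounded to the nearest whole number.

Δlat = 45.265505277 − 45.265505 = +0.000000277°; Δlon = 99.865139858 − 99.865140 = -0.000000142°.
N–S: 0.000000277° × 111195 m/° = 0.030801 m.
East–west at this latitude: -0.000000142° × 111195 × cos 45.2655° ≈ -0.000000142 × 78261.5 = -0.0111131 m.
Combined displacement = (0.030801² + 0.0111131²)^½ ≈ 0.0327445 m.
That is 0.0327445 m = 3.2745 cm.

3 cm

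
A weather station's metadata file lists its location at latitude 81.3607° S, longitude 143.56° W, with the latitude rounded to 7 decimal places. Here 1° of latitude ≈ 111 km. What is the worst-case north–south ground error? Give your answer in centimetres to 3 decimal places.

0.555 centimetres

Rounding to 7 decimal places leaves the latitude within ±5e-08° of the true value.
Along the meridian that is 5e-08° × 111000 m/° = 0.00555 m.
That is 0.00555 m = 0.555 cm.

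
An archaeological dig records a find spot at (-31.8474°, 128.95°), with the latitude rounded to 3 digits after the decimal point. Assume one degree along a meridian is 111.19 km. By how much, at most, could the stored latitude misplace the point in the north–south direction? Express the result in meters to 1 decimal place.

55.6 meters

Rounding to 3 decimal places leaves the latitude within ±0.0005° of the true value.
So the N–S error is at most 0.0005 × 111190 = 55.595 m.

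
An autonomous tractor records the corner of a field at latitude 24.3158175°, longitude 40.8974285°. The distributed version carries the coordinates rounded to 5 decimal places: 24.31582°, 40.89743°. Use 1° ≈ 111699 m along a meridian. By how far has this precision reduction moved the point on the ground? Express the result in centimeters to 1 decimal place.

31.8 centimeters

Δlat = 24.3158175 − 24.31582 = -0.0000025°; Δlon = 40.8974285 − 40.89743 = -0.0000015°.
N–S: -0.0000025° × 111699 m/° = -0.279247 m.
East–west at this latitude: -0.0000015° × 111699 × cos 24.3158° ≈ -0.0000015 × 101790 = -0.152685 m.
Hypotenuse of the two orthogonal shifts: √(0.279247² + 0.152685²) = 0.318264 m.
That is 0.318264 m = 31.826 cm.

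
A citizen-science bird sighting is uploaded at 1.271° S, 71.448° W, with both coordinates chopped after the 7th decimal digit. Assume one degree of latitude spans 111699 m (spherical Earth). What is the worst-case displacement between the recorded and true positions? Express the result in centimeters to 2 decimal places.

Truncating at 7 decimal places can drop up to a full unit in the last place, so each coordinate may be off by as much as 1e-07°.
North–south component: 1e-07° × 111699 = 0.0111699 m.
Longitude error → 1e-07 × 111699 × cos 1.271° = 1e-07 × 111699 × 0.9998 ≈ 0.0111672 m.
Worst case both components are at the extreme and orthogonal: √(0.0111699² + 0.0111672²) ≈ 0.0157947 m.
That is 0.0157947 m = 1.5795 cm.

1.58 centimeters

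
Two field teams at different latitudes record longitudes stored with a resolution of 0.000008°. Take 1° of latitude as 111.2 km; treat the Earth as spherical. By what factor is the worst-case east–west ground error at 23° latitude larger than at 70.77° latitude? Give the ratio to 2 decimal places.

With a 0.000008° grid the true value lies within half a step, ±0.000008°/2 = ±4e-06°, of the stored one.
Error at 23° = 4e-06° × 111200 × cos 23° ≈ 0.4448 × 0.9205 = 0.40944 m.
At 70.77°: 4e-06° × 111200 × cos 70.77° = 4e-06 × 111200 × 0.3294 ≈ 0.1465 m.
The ratio reduces to cos 23° / cos 70.77° = 0.9205/0.3294 ≈ 2.7948.

2.79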